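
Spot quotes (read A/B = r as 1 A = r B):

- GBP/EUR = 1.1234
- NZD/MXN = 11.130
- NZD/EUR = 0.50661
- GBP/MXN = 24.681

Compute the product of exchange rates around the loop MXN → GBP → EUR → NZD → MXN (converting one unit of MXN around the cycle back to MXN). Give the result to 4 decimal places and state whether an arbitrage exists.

Around MXN → GBP → EUR → NZD → MXN: 1 ÷ 24.681 × 1.1234 ÷ 0.50661 × 11.130 = 0.999984
Product ≈ 1 (deviation 0.002%, within rounding noise).

1.0000 (no arbitrage)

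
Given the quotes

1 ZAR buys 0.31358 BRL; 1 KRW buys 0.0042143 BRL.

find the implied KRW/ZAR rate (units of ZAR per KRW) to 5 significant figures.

KRW/ZAR = 0.013439

1 KRW × 0.0042143 = 0.0042143 BRL
0.0042143 BRL ÷ 0.31358 = 0.0134393 ZAR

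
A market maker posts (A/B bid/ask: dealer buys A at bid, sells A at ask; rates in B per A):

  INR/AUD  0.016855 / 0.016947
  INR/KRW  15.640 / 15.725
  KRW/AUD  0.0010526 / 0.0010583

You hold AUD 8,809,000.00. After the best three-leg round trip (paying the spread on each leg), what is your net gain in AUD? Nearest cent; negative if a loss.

Net profit: AUD 112,870.53

Best loop AUD → KRW → INR → AUD:
AUD 8,809,000.00 ÷ 0.0010583 (buy KRW at ask) = KRW 8,323,726,732
KRW 8,323,726,732 ÷ 15.725 (buy INR at ask) = INR 529,330,793.74
INR 529,330,793.74 × 0.016855 (sell INR at bid) = AUD 8,921,870.53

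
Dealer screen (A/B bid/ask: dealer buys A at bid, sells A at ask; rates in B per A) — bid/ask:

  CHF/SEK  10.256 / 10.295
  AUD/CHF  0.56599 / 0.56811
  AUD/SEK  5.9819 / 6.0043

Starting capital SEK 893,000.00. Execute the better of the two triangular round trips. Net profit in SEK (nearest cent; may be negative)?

Best loop SEK → CHF → AUD → SEK:
SEK 893,000.00 ÷ 10.295 (buy CHF at ask) = CHF 86,741.14
CHF 86,741.14 ÷ 0.56811 (buy AUD at ask) = AUD 152,683.70
AUD 152,683.70 × 5.9819 (sell AUD at bid) = SEK 913,338.62

Net profit: SEK 20,338.62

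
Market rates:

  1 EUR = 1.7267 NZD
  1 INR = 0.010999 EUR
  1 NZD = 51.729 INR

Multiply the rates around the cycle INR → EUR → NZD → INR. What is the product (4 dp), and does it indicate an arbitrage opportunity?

Around INR → EUR → NZD → INR: 1 × 0.010999 × 1.7267 × 51.729 = 0.982436
Product < 1; profitable direction is INR → NZD → EUR → INR.

0.9824 (arbitrage exists)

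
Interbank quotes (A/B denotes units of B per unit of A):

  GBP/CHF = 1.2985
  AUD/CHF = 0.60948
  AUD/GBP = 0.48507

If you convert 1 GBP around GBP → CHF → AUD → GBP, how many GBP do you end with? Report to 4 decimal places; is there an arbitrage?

1.0334 (arbitrage exists)

Around GBP → CHF → AUD → GBP: 1 × 1.2985 ÷ 0.60948 × 0.48507 = 1.033444
Product > 1; profitable direction is GBP → CHF → AUD → GBP.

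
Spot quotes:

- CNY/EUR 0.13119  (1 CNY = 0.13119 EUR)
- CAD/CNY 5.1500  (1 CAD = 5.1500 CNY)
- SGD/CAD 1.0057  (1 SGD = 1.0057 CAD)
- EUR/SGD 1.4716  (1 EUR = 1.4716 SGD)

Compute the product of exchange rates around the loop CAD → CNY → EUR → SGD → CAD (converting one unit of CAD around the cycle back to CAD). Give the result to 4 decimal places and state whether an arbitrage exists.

Around CAD → CNY → EUR → SGD → CAD: 1 × 5.1500 × 0.13119 × 1.4716 × 1.0057 = 0.999922
Product ≈ 1 (deviation 0.008%, within rounding noise).

0.9999 (no arbitrage)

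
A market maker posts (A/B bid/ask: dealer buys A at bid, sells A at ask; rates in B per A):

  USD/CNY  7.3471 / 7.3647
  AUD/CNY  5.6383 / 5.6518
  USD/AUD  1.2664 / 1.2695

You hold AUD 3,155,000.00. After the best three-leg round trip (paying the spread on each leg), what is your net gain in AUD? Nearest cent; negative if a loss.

Net profit: AUD 75,693.99

Best loop AUD → USD → CNY → AUD:
AUD 3,155,000.00 ÷ 1.2695 (buy USD at ask) = USD 2,485,230.41
USD 2,485,230.41 × 7.3471 (sell USD at bid) = CNY 18,259,236.31
CNY 18,259,236.31 ÷ 5.6518 (buy AUD at ask) = AUD 3,230,693.99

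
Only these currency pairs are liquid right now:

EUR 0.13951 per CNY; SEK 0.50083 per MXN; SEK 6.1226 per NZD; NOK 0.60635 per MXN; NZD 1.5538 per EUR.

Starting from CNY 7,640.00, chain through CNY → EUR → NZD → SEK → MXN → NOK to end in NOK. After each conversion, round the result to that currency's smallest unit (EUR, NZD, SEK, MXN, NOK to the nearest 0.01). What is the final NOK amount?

NOK 12,276.18

CNY 7,640.00 × 0.13951 = EUR 1,065.86
EUR 1,065.86 × 1.5538 = NZD 1,656.13
NZD 1,656.13 × 6.1226 = SEK 10,139.82
SEK 10,139.82 ÷ 0.50083 = MXN 20,246.03
MXN 20,246.03 × 0.60635 = NOK 12,276.18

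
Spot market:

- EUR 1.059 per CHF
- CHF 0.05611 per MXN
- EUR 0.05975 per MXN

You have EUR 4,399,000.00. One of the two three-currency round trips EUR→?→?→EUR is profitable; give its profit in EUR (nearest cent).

Profitable loop is EUR → CHF → MXN → EUR:
EUR 4,399,000.00 ÷ 1.059 = CHF 4,153,918.79
CHF 4,153,918.79 ÷ 0.05611 = MXN 74,031,701.86
MXN 74,031,701.86 × 0.05975 = EUR 4,423,394.19
Profit = EUR 4,423,394.19 − EUR 4,399,000.00

Profit: EUR 24,394.19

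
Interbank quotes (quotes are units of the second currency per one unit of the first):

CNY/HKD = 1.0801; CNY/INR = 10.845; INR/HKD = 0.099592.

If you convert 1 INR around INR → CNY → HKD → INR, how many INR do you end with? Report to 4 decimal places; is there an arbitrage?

Around INR → CNY → HKD → INR: 1 ÷ 10.845 × 1.0801 ÷ 0.099592 = 1.000023
Product ≈ 1 (deviation 0.002%, within rounding noise).

1.0000 (no arbitrage)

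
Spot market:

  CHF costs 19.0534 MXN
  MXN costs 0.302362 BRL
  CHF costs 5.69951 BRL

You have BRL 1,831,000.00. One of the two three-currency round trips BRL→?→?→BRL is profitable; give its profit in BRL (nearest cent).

Profitable loop is BRL → CHF → MXN → BRL:
BRL 1,831,000.00 ÷ 5.69951 = CHF 321,255.69
CHF 321,255.69 × 19.0534 = MXN 6,121,013.10
MXN 6,121,013.10 × 0.302362 = BRL 1,850,761.76
Profit = BRL 1,850,761.76 − BRL 1,831,000.00

Profit: BRL 19,761.76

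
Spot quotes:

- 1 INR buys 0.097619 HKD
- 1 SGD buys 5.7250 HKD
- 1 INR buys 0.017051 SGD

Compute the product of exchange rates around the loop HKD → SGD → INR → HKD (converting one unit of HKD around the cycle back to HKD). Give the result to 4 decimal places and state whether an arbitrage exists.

Around HKD → SGD → INR → HKD: 1 ÷ 5.7250 ÷ 0.017051 × 0.097619 = 1.000021
Product ≈ 1 (deviation 0.002%, within rounding noise).

1.0000 (no arbitrage)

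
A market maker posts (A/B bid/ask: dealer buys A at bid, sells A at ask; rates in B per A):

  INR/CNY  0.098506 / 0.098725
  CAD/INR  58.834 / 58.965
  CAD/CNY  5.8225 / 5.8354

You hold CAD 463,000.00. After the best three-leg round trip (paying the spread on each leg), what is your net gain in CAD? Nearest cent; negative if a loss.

Net profit: CAD 93.88

Best loop CAD → CNY → INR → CAD:
CAD 463,000.00 × 5.8225 (sell CAD at bid) = CNY 2,695,817.50
CNY 2,695,817.50 ÷ 0.098725 (buy INR at ask) = INR 27,306,330.72
INR 27,306,330.72 ÷ 58.965 (buy CAD at ask) = CAD 463,093.88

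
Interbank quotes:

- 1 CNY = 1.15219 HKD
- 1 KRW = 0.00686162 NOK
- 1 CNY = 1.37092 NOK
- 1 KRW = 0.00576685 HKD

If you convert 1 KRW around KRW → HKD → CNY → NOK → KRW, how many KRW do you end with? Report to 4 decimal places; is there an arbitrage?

Around KRW → HKD → CNY → NOK → KRW: 1 × 0.00576685 ÷ 1.15219 × 1.37092 ÷ 0.00686162 = 1.000000
Product ≈ 1 (deviation 0.000%, within rounding noise).

1.0000 (no arbitrage)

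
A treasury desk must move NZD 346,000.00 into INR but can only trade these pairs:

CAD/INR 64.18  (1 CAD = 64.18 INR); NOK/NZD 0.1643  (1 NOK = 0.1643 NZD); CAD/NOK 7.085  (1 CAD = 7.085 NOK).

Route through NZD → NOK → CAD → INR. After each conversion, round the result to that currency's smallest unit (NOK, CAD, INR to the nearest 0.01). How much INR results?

INR 19,076,486.46

NZD 346,000.00 ÷ 0.1643 = NOK 2,105,903.83
NOK 2,105,903.83 ÷ 7.085 = CAD 297,234.13
CAD 297,234.13 × 64.18 = INR 19,076,486.46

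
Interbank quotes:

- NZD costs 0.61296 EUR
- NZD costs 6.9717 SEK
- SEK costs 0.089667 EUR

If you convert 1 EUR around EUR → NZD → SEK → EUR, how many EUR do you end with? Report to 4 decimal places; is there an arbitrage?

Around EUR → NZD → SEK → EUR: 1 ÷ 0.61296 × 6.9717 × 0.089667 = 1.019857
Product > 1; profitable direction is EUR → NZD → SEK → EUR.

1.0199 (arbitrage exists)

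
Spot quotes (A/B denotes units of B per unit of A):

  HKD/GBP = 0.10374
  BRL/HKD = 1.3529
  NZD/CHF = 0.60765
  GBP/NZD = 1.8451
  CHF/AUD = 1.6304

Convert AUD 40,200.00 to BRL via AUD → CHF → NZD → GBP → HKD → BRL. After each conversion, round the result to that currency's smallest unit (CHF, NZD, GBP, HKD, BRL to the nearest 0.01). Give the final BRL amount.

AUD 40,200.00 ÷ 1.6304 = CHF 24,656.53
CHF 24,656.53 ÷ 0.60765 = NZD 40,576.86
NZD 40,576.86 ÷ 1.8451 = GBP 21,991.69
GBP 21,991.69 ÷ 0.10374 = HKD 211,988.53
HKD 211,988.53 ÷ 1.3529 = BRL 156,691.94

BRL 156,691.94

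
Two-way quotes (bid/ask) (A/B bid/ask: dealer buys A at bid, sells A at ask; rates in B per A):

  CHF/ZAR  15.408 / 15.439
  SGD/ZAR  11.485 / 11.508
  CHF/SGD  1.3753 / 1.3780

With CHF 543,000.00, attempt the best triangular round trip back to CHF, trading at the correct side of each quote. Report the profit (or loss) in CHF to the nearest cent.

Best loop CHF → SGD → ZAR → CHF:
CHF 543,000.00 × 1.3753 (sell CHF at bid) = SGD 746,787.90
SGD 746,787.90 × 11.485 (sell SGD at bid) = ZAR 8,576,859.03
ZAR 8,576,859.03 ÷ 15.439 (buy CHF at ask) = CHF 555,532.03

Net profit: CHF 12,532.03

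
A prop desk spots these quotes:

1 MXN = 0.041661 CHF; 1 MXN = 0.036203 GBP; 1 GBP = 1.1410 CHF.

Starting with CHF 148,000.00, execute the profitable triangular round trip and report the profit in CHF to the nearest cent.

Profit: CHF 1,266.11

Profitable loop is CHF → GBP → MXN → CHF:
CHF 148,000.00 ÷ 1.1410 = GBP 129,710.78
GBP 129,710.78 ÷ 0.036203 = MXN 3,582,873.80
MXN 3,582,873.80 × 0.041661 = CHF 149,266.11
Profit = CHF 149,266.11 − CHF 148,000.00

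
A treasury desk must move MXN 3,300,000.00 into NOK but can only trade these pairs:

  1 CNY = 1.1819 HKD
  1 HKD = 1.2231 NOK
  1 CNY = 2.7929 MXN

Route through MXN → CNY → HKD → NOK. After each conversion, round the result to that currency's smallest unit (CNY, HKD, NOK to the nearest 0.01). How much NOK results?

MXN 3,300,000.00 ÷ 2.7929 = CNY 1,181,567.55
CNY 1,181,567.55 × 1.1819 = HKD 1,396,494.69
HKD 1,396,494.69 × 1.2231 = NOK 1,708,052.66

NOK 1,708,052.66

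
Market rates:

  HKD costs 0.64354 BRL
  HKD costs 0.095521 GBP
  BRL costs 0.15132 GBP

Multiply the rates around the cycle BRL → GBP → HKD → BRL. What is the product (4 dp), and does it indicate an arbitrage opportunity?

Around BRL → GBP → HKD → BRL: 1 × 0.15132 ÷ 0.095521 × 0.64354 = 1.019467
Product > 1; profitable direction is BRL → GBP → HKD → BRL.

1.0195 (arbitrage exists)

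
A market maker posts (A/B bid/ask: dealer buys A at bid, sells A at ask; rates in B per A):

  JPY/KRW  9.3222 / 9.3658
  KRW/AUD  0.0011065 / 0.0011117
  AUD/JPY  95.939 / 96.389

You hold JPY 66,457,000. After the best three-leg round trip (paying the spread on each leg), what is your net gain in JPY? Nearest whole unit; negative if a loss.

Net result: JPY -238,281 (no profitable arbitrage after spreads)

Best loop JPY → AUD → KRW → JPY:
JPY 66,457,000 ÷ 96.389 (buy AUD at ask) = AUD 689,466.64
AUD 689,466.64 ÷ 0.0011117 (buy KRW at ask) = KRW 620,191,275
KRW 620,191,275 ÷ 9.3658 (buy JPY at ask) = JPY 66,218,719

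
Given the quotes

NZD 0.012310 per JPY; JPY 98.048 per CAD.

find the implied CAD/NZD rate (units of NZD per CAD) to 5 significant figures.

CAD/NZD = 1.2070

1 CAD × 98.048 = 98.048 JPY
98.048 JPY × 0.012310 = 1.20697 NZD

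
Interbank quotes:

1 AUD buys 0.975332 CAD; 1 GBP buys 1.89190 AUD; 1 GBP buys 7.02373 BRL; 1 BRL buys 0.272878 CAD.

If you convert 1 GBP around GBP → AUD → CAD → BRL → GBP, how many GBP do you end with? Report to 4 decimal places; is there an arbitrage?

0.9628 (arbitrage exists)

Around GBP → AUD → CAD → BRL → GBP: 1 × 1.89190 × 0.975332 ÷ 0.272878 ÷ 7.02373 = 0.962752
Product < 1; profitable direction is GBP → BRL → CAD → AUD → GBP.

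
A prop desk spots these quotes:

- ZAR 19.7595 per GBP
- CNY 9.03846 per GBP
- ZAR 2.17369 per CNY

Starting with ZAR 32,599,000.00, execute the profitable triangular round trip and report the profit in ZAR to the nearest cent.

Profitable loop is ZAR → CNY → GBP → ZAR:
ZAR 32,599,000.00 ÷ 2.17369 = CNY 14,997,078.70
CNY 14,997,078.70 ÷ 9.03846 = GBP 1,659,251.54
GBP 1,659,251.54 × 19.7595 = ZAR 32,785,980.86
Profit = ZAR 32,785,980.86 − ZAR 32,599,000.00

Profit: ZAR 186,980.86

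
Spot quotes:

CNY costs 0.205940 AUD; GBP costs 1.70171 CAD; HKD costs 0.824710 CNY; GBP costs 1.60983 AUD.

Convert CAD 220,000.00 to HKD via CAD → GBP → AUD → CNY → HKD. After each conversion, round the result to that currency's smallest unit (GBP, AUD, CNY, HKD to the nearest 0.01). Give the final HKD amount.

HKD 1,225,392.36

CAD 220,000.00 ÷ 1.70171 = GBP 129,281.72
GBP 129,281.72 × 1.60983 = AUD 208,121.59
AUD 208,121.59 ÷ 0.205940 = CNY 1,010,593.33
CNY 1,010,593.33 ÷ 0.824710 = HKD 1,225,392.36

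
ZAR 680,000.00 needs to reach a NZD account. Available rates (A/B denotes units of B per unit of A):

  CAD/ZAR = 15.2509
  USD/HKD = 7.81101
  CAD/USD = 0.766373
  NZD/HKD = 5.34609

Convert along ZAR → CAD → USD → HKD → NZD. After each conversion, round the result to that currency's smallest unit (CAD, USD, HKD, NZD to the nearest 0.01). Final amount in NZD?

ZAR 680,000.00 ÷ 15.2509 = CAD 44,587.53
CAD 44,587.53 × 0.766373 = USD 34,170.68
USD 34,170.68 × 7.81101 = HKD 266,907.52
HKD 266,907.52 ÷ 5.34609 = NZD 49,925.74

NZD 49,925.74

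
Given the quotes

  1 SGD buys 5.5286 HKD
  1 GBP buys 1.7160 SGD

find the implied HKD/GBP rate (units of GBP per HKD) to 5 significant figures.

HKD/GBP = 0.10541

1 HKD ÷ 5.5286 = 0.180878 SGD
0.180878 SGD ÷ 1.7160 = 0.105407 GBP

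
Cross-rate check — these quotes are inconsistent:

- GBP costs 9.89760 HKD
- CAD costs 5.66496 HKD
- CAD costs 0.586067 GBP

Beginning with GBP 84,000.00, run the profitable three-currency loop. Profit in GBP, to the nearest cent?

Profit: GBP 2,012.11

Profitable loop is GBP → HKD → CAD → GBP:
GBP 84,000.00 × 9.89760 = HKD 831,398.40
HKD 831,398.40 ÷ 5.66496 = CAD 146,761.57
CAD 146,761.57 × 0.586067 = GBP 86,012.11
Profit = GBP 86,012.11 − GBP 84,000.00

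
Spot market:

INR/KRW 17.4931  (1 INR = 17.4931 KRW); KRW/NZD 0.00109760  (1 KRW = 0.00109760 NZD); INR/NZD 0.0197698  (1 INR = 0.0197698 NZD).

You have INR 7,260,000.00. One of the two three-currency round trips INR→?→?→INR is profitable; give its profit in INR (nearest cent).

Profitable loop is INR → NZD → KRW → INR:
INR 7,260,000.00 × 0.0197698 = NZD 143,528.75
NZD 143,528.75 ÷ 0.00109760 = KRW 130,765,988
KRW 130,765,988 ÷ 17.4931 = INR 7,475,289.55
Profit = INR 7,475,289.55 − INR 7,260,000.00

Profit: INR 215,289.55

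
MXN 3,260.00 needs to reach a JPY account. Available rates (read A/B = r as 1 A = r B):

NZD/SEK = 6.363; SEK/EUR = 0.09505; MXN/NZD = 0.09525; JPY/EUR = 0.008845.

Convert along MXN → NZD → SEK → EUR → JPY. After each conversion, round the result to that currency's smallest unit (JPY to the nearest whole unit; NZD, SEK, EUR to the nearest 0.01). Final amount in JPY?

JPY 21,232

MXN 3,260.00 × 0.09525 = NZD 310.51
NZD 310.51 × 6.363 = SEK 1,975.78
SEK 1,975.78 × 0.09505 = EUR 187.80
EUR 187.80 ÷ 0.008845 = JPY 21,232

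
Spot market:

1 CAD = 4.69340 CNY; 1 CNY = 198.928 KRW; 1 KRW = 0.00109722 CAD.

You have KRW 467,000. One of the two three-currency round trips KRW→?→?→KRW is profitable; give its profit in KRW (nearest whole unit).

Profitable loop is KRW → CAD → CNY → KRW:
KRW 467,000 × 0.00109722 = CAD 512.40
CAD 512.40 × 4.69340 = CNY 2,404.91
CNY 2,404.91 × 198.928 = KRW 478,403
Profit = KRW 478,403 − KRW 467,000

Profit: KRW 11,403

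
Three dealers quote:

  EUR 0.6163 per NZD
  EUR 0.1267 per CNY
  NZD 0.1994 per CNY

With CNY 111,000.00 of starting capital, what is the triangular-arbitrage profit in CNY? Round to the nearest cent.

Profit: CNY 3,441.17

Profitable loop is CNY → EUR → NZD → CNY:
CNY 111,000.00 × 0.1267 = EUR 14,063.70
EUR 14,063.70 ÷ 0.6163 = NZD 22,819.57
NZD 22,819.57 ÷ 0.1994 = CNY 114,441.17
Profit = CNY 114,441.17 − CNY 111,000.00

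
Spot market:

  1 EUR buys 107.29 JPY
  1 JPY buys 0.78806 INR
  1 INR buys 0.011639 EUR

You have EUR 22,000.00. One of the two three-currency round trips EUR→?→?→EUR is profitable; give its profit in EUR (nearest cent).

Profitable loop is EUR → INR → JPY → EUR:
EUR 22,000.00 ÷ 0.011639 = INR 1,890,196.75
INR 1,890,196.75 ÷ 0.78806 = JPY 2,398,544
JPY 2,398,544 ÷ 107.29 = EUR 22,355.71
Profit = EUR 22,355.71 − EUR 22,000.00

Profit: EUR 355.71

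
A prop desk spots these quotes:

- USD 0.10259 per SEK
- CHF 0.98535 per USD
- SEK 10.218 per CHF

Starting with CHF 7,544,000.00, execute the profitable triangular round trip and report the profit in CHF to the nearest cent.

Profit: CHF 248,254.51

Profitable loop is CHF → SEK → USD → CHF:
CHF 7,544,000.00 × 10.218 = SEK 77,084,592.00
SEK 77,084,592.00 × 0.10259 = USD 7,908,108.29
USD 7,908,108.29 × 0.98535 = CHF 7,792,254.51
Profit = CHF 7,792,254.51 − CHF 7,544,000.00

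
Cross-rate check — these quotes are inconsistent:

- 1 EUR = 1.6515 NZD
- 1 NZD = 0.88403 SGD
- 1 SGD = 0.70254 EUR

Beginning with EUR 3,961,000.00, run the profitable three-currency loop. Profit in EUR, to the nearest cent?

Profit: EUR 101,762.92

Profitable loop is EUR → NZD → SGD → EUR:
EUR 3,961,000.00 × 1.6515 = NZD 6,541,591.50
NZD 6,541,591.50 × 0.88403 = SGD 5,782,963.13
SGD 5,782,963.13 × 0.70254 = EUR 4,062,762.92
Profit = EUR 4,062,762.92 − EUR 3,961,000.00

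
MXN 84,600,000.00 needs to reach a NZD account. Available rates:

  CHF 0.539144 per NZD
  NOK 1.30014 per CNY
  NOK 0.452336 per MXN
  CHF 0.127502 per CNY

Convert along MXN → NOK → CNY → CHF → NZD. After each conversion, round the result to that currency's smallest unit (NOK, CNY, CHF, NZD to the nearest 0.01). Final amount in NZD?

NZD 6,960,711.24

MXN 84,600,000.00 × 0.452336 = NOK 38,267,625.60
NOK 38,267,625.60 ÷ 1.30014 = CNY 29,433,465.32
CNY 29,433,465.32 × 0.127502 = CHF 3,752,825.70
CHF 3,752,825.70 ÷ 0.539144 = NZD 6,960,711.24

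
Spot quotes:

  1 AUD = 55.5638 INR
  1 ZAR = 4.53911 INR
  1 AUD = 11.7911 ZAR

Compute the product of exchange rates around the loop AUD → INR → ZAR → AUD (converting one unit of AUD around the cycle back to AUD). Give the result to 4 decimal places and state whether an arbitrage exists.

Around AUD → INR → ZAR → AUD: 1 × 55.5638 ÷ 4.53911 ÷ 11.7911 = 1.038166
Product > 1; profitable direction is AUD → INR → ZAR → AUD.

1.0382 (arbitrage exists)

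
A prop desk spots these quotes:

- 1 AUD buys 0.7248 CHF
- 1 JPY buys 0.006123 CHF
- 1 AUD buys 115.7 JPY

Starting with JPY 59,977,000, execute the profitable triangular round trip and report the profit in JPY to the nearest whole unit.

Profitable loop is JPY → AUD → CHF → JPY:
JPY 59,977,000 ÷ 115.7 = AUD 518,383.75
AUD 518,383.75 × 0.7248 = CHF 375,724.54
CHF 375,724.54 ÷ 0.006123 = JPY 61,362,819
Profit = JPY 61,362,819 − JPY 59,977,000

Profit: JPY 1,385,819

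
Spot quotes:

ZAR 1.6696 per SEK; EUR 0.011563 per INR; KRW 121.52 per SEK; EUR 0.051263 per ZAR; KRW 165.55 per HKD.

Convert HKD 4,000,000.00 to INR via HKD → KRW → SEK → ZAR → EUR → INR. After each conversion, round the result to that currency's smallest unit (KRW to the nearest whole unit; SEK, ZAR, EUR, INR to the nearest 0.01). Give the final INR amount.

HKD 4,000,000.00 × 165.55 = KRW 662,200,000
KRW 662,200,000 ÷ 121.52 = SEK 5,449,308.76
SEK 5,449,308.76 × 1.6696 = ZAR 9,098,165.91
ZAR 9,098,165.91 × 0.051263 = EUR 466,399.28
EUR 466,399.28 ÷ 0.011563 = INR 40,335,490.79

INR 40,335,490.79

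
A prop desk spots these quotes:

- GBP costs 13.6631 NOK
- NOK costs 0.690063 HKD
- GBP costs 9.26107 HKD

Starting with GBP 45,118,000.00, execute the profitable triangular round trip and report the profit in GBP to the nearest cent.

Profit: GBP 815,195.74

Profitable loop is GBP → NOK → HKD → GBP:
GBP 45,118,000.00 × 13.6631 = NOK 616,451,745.80
NOK 616,451,745.80 × 0.690063 = HKD 425,390,541.06
HKD 425,390,541.06 ÷ 9.26107 = GBP 45,933,195.74
Profit = GBP 45,933,195.74 − GBP 45,118,000.00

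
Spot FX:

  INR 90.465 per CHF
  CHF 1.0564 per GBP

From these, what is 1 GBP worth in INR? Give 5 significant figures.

GBP/INR = 95.567

1 GBP × 1.0564 = 1.0564 CHF
1.0564 CHF × 90.465 = 95.5672 INR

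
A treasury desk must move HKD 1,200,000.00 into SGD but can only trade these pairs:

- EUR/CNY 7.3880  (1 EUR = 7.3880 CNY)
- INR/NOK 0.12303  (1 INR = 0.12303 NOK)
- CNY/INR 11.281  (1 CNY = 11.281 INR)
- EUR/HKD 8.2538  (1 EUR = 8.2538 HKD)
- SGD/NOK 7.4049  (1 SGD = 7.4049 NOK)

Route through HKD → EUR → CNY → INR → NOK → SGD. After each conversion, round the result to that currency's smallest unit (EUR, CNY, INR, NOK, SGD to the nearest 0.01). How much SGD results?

HKD 1,200,000.00 ÷ 8.2538 = EUR 145,387.58
EUR 145,387.58 × 7.3880 = CNY 1,074,123.44
CNY 1,074,123.44 × 11.281 = INR 12,117,186.53
INR 12,117,186.53 × 0.12303 = NOK 1,490,777.46
NOK 1,490,777.46 ÷ 7.4049 = SGD 201,323.10

SGD 201,323.10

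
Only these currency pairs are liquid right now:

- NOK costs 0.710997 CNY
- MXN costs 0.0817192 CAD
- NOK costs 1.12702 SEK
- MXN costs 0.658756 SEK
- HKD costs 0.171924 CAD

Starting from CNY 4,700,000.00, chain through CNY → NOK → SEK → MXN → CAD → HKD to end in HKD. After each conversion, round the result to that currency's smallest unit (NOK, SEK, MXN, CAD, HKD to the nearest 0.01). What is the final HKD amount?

CNY 4,700,000.00 ÷ 0.710997 = NOK 6,610,435.77
NOK 6,610,435.77 × 1.12702 = SEK 7,450,093.32
SEK 7,450,093.32 ÷ 0.658756 = MXN 11,309,336.57
MXN 11,309,336.57 × 0.0817192 = CAD 924,189.94
CAD 924,189.94 ÷ 0.171924 = HKD 5,375,572.58

HKD 5,375,572.58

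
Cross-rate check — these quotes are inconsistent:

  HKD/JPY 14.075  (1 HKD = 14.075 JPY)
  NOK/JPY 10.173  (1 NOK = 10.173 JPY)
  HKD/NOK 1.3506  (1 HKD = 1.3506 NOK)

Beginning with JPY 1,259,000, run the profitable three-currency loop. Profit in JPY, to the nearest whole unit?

Profit: JPY 30,729

Profitable loop is JPY → NOK → HKD → JPY:
JPY 1,259,000 ÷ 10.173 = NOK 123,758.97
NOK 123,758.97 ÷ 1.3506 = HKD 91,632.59
HKD 91,632.59 × 14.075 = JPY 1,289,729
Profit = JPY 1,289,729 − JPY 1,259,000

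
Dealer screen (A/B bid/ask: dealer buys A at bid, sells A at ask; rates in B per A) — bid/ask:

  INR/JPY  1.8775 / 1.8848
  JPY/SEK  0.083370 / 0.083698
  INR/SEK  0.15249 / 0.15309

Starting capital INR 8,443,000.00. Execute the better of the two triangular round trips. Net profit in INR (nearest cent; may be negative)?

Best loop INR → JPY → SEK → INR:
INR 8,443,000.00 × 1.8775 (sell INR at bid) = JPY 15,851,732
JPY 15,851,732 × 0.083370 (sell JPY at bid) = SEK 1,321,558.94
SEK 1,321,558.94 ÷ 0.15309 (buy INR at ask) = INR 8,632,562.14

Net profit: INR 189,562.14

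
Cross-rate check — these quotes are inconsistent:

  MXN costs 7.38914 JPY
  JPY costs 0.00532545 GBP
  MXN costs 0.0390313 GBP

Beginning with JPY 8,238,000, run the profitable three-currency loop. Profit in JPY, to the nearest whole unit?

Profitable loop is JPY → GBP → MXN → JPY:
JPY 8,238,000 × 0.00532545 = GBP 43,871.06
GBP 43,871.06 ÷ 0.0390313 = MXN 1,123,996.82
MXN 1,123,996.82 × 7.38914 = JPY 8,305,370
Profit = JPY 8,305,370 − JPY 8,238,000

Profit: JPY 67,370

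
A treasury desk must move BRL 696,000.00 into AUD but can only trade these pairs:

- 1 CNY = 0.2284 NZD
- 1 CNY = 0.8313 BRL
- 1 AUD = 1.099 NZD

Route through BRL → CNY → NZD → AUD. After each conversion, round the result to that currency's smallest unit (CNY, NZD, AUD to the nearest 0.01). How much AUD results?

BRL 696,000.00 ÷ 0.8313 = CNY 837,242.87
CNY 837,242.87 × 0.2284 = NZD 191,226.27
NZD 191,226.27 ÷ 1.099 = AUD 174,000.25

AUD 174,000.25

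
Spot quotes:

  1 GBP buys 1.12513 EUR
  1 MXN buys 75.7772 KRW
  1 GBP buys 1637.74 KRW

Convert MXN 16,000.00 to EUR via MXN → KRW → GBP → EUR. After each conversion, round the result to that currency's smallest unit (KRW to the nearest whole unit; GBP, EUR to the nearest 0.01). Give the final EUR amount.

EUR 832.94

MXN 16,000.00 × 75.7772 = KRW 1,212,435
KRW 1,212,435 ÷ 1637.74 = GBP 740.31
GBP 740.31 × 1.12513 = EUR 832.94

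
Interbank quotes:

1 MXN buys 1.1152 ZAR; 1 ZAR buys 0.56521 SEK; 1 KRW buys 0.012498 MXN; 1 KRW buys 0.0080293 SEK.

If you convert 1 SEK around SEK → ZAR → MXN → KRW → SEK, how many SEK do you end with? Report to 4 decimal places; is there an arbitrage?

1.0192 (arbitrage exists)

Around SEK → ZAR → MXN → KRW → SEK: 1 ÷ 0.56521 ÷ 1.1152 ÷ 0.012498 × 0.0080293 = 1.019236
Product > 1; profitable direction is SEK → ZAR → MXN → KRW → SEK.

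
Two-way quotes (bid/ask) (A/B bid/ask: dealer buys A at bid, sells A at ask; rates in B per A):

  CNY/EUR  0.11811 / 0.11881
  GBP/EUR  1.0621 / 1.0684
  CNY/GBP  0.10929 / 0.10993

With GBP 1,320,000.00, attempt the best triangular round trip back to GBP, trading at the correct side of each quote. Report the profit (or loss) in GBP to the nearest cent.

Net profit: GBP 7,426.53

Best loop GBP → CNY → EUR → GBP:
GBP 1,320,000.00 ÷ 0.10993 (buy CNY at ask) = CNY 12,007,641.23
CNY 12,007,641.23 × 0.11811 (sell CNY at bid) = EUR 1,418,222.51
EUR 1,418,222.51 ÷ 1.0684 (buy GBP at ask) = GBP 1,327,426.53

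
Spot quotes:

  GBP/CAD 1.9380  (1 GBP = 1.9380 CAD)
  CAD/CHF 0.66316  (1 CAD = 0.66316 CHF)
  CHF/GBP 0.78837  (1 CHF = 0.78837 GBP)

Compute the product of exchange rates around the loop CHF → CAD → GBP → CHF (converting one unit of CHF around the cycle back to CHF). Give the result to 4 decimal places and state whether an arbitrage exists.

Around CHF → CAD → GBP → CHF: 1 ÷ 0.66316 ÷ 1.9380 ÷ 0.78837 = 0.986956
Product < 1; profitable direction is CHF → GBP → CAD → CHF.

0.9870 (arbitrage exists)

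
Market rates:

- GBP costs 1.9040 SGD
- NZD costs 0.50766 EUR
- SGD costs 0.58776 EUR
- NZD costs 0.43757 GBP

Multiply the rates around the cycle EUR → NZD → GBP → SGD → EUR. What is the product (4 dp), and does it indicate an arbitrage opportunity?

0.9646 (arbitrage exists)

Around EUR → NZD → GBP → SGD → EUR: 1 ÷ 0.50766 × 0.43757 × 1.9040 × 0.58776 = 0.964587
Product < 1; profitable direction is EUR → SGD → GBP → NZD → EUR.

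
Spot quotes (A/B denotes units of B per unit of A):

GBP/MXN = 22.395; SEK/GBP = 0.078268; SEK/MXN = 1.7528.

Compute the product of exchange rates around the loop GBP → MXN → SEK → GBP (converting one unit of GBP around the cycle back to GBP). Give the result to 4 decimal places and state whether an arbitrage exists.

Around GBP → MXN → SEK → GBP: 1 × 22.395 ÷ 1.7528 × 0.078268 = 1.000007
Product ≈ 1 (deviation 0.001%, within rounding noise).

1.0000 (no arbitrage)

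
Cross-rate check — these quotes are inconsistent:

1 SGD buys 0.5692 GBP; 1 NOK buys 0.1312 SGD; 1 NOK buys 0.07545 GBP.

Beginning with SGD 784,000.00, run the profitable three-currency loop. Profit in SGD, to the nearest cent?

Profit: SGD 8,093.74

Profitable loop is SGD → NOK → GBP → SGD:
SGD 784,000.00 ÷ 0.1312 = NOK 5,975,609.76
NOK 5,975,609.76 × 0.07545 = GBP 450,859.76
GBP 450,859.76 ÷ 0.5692 = SGD 792,093.74
Profit = SGD 792,093.74 − SGD 784,000.00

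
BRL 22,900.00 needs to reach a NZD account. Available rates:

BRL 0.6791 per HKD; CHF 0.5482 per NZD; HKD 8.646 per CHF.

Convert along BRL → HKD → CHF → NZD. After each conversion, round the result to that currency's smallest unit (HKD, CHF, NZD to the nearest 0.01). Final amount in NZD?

NZD 7,114.56

BRL 22,900.00 ÷ 0.6791 = HKD 33,721.10
HKD 33,721.10 ÷ 8.646 = CHF 3,900.20
CHF 3,900.20 ÷ 0.5482 = NZD 7,114.56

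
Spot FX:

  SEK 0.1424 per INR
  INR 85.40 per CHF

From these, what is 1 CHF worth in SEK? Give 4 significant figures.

CHF/SEK = 12.16

1 CHF × 85.40 = 85.4 INR
85.4 INR × 0.1424 = 12.161 SEK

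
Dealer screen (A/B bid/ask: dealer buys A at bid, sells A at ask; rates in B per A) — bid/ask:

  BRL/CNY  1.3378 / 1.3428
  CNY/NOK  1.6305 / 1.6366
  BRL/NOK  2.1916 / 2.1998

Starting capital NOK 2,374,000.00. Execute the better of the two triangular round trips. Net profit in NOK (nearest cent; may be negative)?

Net result: NOK -6,510.14 (no profitable arbitrage after spreads)

Best loop NOK → CNY → BRL → NOK:
NOK 2,374,000.00 ÷ 1.6366 (buy CNY at ask) = CNY 1,450,568.25
CNY 1,450,568.25 ÷ 1.3428 (buy BRL at ask) = BRL 1,080,256.37
BRL 1,080,256.37 × 2.1916 (sell BRL at bid) = NOK 2,367,489.86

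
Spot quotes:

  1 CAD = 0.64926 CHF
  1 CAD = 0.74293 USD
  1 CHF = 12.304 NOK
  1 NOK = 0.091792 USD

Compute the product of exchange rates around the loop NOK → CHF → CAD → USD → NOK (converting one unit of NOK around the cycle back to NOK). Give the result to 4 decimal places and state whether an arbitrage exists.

Around NOK → CHF → CAD → USD → NOK: 1 ÷ 12.304 ÷ 0.64926 × 0.74293 ÷ 0.091792 = 1.013160
Product > 1; profitable direction is NOK → CHF → CAD → USD → NOK.

1.0132 (arbitrage exists)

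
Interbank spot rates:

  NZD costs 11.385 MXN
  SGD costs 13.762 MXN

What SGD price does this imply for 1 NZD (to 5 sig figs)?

1 NZD × 11.385 = 11.385 MXN
11.385 MXN ÷ 13.762 = 0.827278 SGD

NZD/SGD = 0.82728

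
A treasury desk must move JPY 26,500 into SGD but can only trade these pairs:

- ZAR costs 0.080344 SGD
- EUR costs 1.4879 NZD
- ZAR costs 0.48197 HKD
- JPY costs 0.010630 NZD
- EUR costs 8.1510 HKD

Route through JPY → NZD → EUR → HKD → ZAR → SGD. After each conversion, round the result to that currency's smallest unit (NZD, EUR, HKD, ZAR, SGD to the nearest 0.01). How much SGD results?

JPY 26,500 × 0.010630 = NZD 281.69
NZD 281.69 ÷ 1.4879 = EUR 189.32
EUR 189.32 × 8.1510 = HKD 1,543.15
HKD 1,543.15 ÷ 0.48197 = ZAR 3,201.76
ZAR 3,201.76 × 0.080344 = SGD 257.24

SGD 257.24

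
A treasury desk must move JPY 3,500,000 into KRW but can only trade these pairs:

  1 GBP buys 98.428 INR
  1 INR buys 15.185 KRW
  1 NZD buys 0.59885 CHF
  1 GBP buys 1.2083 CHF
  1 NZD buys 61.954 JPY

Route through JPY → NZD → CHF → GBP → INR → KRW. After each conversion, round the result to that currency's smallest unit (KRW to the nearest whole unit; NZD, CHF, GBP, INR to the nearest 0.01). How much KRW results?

KRW 41,848,078

JPY 3,500,000 ÷ 61.954 = NZD 56,493.53
NZD 56,493.53 × 0.59885 = CHF 33,831.15
CHF 33,831.15 ÷ 1.2083 = GBP 27,998.97
GBP 27,998.97 × 98.428 = INR 2,755,882.62
INR 2,755,882.62 × 15.185 = KRW 41,848,078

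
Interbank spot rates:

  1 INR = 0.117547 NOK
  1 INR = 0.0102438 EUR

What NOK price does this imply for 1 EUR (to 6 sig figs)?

1 EUR ÷ 0.0102438 = 97.62 INR
97.62 INR × 0.117547 = 11.4749 NOK

EUR/NOK = 11.4749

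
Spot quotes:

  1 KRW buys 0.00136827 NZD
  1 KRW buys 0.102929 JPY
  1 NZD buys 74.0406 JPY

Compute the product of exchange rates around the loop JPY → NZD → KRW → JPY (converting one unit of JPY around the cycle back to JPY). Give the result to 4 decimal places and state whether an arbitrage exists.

1.0160 (arbitrage exists)

Around JPY → NZD → KRW → JPY: 1 ÷ 74.0406 ÷ 0.00136827 × 0.102929 = 1.016005
Product > 1; profitable direction is JPY → NZD → KRW → JPY.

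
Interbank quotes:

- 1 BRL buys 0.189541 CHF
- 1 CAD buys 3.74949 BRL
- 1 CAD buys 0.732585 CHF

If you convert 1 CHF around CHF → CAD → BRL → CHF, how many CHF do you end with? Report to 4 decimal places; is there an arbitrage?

0.9701 (arbitrage exists)

Around CHF → CAD → BRL → CHF: 1 ÷ 0.732585 × 3.74949 × 0.189541 = 0.970102
Product < 1; profitable direction is CHF → BRL → CAD → CHF.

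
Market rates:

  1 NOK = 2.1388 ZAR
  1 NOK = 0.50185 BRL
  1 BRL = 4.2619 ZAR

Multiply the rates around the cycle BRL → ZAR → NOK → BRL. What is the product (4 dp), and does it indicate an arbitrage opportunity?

1.0000 (no arbitrage)

Around BRL → ZAR → NOK → BRL: 1 × 4.2619 ÷ 2.1388 × 0.50185 = 1.000016
Product ≈ 1 (deviation 0.002%, within rounding noise).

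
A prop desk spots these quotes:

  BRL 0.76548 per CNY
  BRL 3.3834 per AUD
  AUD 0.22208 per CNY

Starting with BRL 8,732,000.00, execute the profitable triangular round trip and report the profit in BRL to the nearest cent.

Profit: BRL 163,795.31

Profitable loop is BRL → AUD → CNY → BRL:
BRL 8,732,000.00 ÷ 3.3834 = AUD 2,580,835.85
AUD 2,580,835.85 ÷ 0.22208 = CNY 11,621,198.87
CNY 11,621,198.87 × 0.76548 = BRL 8,895,795.31
Profit = BRL 8,895,795.31 − BRL 8,732,000.00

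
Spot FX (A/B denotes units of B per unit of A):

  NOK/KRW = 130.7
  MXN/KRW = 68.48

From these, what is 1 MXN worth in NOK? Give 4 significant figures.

MXN/NOK = 0.5239

1 MXN × 68.48 = 68.48 KRW
68.48 KRW ÷ 130.7 = 0.523948 NOK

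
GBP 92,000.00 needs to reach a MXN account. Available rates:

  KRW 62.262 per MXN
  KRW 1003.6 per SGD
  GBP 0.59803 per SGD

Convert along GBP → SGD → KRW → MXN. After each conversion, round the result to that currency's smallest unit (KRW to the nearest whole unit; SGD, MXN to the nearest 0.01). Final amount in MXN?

GBP 92,000.00 ÷ 0.59803 = SGD 153,838.44
SGD 153,838.44 × 1003.6 = KRW 154,392,258
KRW 154,392,258 ÷ 62.262 = MXN 2,479,718.90

MXN 2,479,718.90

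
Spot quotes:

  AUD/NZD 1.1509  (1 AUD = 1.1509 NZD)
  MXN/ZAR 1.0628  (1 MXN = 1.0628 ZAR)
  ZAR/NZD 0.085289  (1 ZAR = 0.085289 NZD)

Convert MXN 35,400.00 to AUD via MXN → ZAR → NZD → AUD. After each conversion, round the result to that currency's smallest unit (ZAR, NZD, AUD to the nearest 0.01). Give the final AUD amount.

MXN 35,400.00 × 1.0628 = ZAR 37,623.12
ZAR 37,623.12 × 0.085289 = NZD 3,208.84
NZD 3,208.84 ÷ 1.1509 = AUD 2,788.11

AUD 2,788.11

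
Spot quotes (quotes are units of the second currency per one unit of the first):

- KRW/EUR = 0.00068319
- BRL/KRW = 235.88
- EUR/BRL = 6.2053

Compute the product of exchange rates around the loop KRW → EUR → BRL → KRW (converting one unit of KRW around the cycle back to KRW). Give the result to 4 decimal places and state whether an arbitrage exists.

Around KRW → EUR → BRL → KRW: 1 × 0.00068319 × 6.2053 × 235.88 = 0.999989
Product ≈ 1 (deviation 0.001%, within rounding noise).

1.0000 (no arbitrage)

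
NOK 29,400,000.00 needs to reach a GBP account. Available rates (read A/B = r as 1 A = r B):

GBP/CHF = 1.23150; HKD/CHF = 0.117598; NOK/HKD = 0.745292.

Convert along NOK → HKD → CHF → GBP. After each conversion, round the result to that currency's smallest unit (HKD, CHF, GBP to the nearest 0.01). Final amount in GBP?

GBP 2,092,373.97

NOK 29,400,000.00 × 0.745292 = HKD 21,911,584.80
HKD 21,911,584.80 × 0.117598 = CHF 2,576,758.55
CHF 2,576,758.55 ÷ 1.23150 = GBP 2,092,373.97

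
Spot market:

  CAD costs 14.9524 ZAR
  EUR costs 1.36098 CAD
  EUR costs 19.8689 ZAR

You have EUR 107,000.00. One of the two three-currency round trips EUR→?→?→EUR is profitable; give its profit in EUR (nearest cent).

Profitable loop is EUR → CAD → ZAR → EUR:
EUR 107,000.00 × 1.36098 = CAD 145,624.86
CAD 145,624.86 × 14.9524 = ZAR 2,177,441.16
ZAR 2,177,441.16 ÷ 19.8689 = EUR 109,590.42
Profit = EUR 109,590.42 − EUR 107,000.00

Profit: EUR 2,590.42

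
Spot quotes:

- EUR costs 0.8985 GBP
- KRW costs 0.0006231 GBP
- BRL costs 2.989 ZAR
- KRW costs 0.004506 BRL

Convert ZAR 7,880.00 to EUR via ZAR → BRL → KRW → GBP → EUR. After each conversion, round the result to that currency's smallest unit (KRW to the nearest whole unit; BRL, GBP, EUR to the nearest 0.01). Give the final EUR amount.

ZAR 7,880.00 ÷ 2.989 = BRL 2,636.33
BRL 2,636.33 ÷ 0.004506 = KRW 585,071
KRW 585,071 × 0.0006231 = GBP 364.56
GBP 364.56 ÷ 0.8985 = EUR 405.74

EUR 405.74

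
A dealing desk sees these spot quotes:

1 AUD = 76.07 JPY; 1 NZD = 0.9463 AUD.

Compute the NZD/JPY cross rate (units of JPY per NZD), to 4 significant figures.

1 NZD × 0.9463 = 0.9463 AUD
0.9463 AUD × 76.07 = 71.985 JPY

NZD/JPY = 71.99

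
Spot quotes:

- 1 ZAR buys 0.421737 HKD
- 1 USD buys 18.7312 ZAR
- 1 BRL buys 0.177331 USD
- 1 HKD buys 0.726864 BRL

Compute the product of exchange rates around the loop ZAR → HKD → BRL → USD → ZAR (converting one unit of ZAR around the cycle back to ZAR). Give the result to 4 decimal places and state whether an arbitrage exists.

Around ZAR → HKD → BRL → USD → ZAR: 1 × 0.421737 × 0.726864 × 0.177331 × 18.7312 = 1.018228
Product > 1; profitable direction is ZAR → HKD → BRL → USD → ZAR.

1.0182 (arbitrage exists)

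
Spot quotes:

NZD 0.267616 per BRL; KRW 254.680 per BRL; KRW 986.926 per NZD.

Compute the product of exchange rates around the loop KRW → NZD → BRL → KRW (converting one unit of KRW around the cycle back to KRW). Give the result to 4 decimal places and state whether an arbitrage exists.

Around KRW → NZD → BRL → KRW: 1 ÷ 986.926 ÷ 0.267616 × 254.680 = 0.964269
Product < 1; profitable direction is KRW → BRL → NZD → KRW.

0.9643 (arbitrage exists)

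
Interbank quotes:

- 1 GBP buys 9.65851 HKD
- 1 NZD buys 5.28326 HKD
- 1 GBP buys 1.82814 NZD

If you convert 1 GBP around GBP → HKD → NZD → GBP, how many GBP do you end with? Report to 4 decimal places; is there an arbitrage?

Around GBP → HKD → NZD → GBP: 1 × 9.65851 ÷ 5.28326 ÷ 1.82814 = 0.999997
Product ≈ 1 (deviation 0.000%, within rounding noise).

1.0000 (no arbitrage)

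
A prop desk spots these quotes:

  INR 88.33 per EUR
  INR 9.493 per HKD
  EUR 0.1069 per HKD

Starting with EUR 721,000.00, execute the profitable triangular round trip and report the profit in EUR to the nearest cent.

Profitable loop is EUR → HKD → INR → EUR:
EUR 721,000.00 ÷ 0.1069 = HKD 6,744,621.14
HKD 6,744,621.14 × 9.493 = INR 64,026,688.49
INR 64,026,688.49 ÷ 88.33 = EUR 724,857.79
Profit = EUR 724,857.79 − EUR 721,000.00

Profit: EUR 3,857.79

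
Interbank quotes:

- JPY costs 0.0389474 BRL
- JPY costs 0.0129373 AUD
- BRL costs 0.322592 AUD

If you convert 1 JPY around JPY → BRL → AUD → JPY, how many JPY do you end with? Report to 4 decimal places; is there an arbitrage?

Around JPY → BRL → AUD → JPY: 1 × 0.0389474 × 0.322592 ÷ 0.0129373 = 0.971155
Product < 1; profitable direction is JPY → AUD → BRL → JPY.

0.9712 (arbitrage exists)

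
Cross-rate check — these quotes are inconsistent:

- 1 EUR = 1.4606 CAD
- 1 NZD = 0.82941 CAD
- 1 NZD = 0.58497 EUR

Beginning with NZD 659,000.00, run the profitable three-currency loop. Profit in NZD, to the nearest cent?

Profit: NZD 19,861.28

Profitable loop is NZD → EUR → CAD → NZD:
NZD 659,000.00 × 0.58497 = EUR 385,495.23
EUR 385,495.23 × 1.4606 = CAD 563,054.33
CAD 563,054.33 ÷ 0.82941 = NZD 678,861.28
Profit = NZD 678,861.28 − NZD 659,000.00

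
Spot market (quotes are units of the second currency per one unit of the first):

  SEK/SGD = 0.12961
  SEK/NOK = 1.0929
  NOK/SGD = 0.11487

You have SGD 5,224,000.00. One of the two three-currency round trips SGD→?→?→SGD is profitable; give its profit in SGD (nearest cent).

Profitable loop is SGD → NOK → SEK → SGD:
SGD 5,224,000.00 ÷ 0.11487 = NOK 45,477,496.30
NOK 45,477,496.30 ÷ 1.0929 = SEK 41,611,763.47
SEK 41,611,763.47 × 0.12961 = SGD 5,393,300.66
Profit = SGD 5,393,300.66 − SGD 5,224,000.00

Profit: SGD 169,300.66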